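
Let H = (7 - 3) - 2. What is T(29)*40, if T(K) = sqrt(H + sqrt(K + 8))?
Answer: 40*sqrt(2 + sqrt(37)) ≈ 113.72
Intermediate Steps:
H = 2 (H = 4 - 2 = 2)
T(K) = sqrt(2 + sqrt(8 + K)) (T(K) = sqrt(2 + sqrt(K + 8)) = sqrt(2 + sqrt(8 + K)))
T(29)*40 = sqrt(2 + sqrt(8 + 29))*40 = sqrt(2 + sqrt(37))*40 = 40*sqrt(2 + sqrt(37))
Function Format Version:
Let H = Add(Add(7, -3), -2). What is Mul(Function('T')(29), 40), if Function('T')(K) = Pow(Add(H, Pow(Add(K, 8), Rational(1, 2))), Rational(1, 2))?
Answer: Mul(40, Pow(Add(2, Pow(37, Rational(1, 2))), Rational(1, 2))) ≈ 113.72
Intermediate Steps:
H = 2 (H = Add(4, -2) = 2)
Function('T')(K) = Pow(Add(2, Pow(Add(8, K), Rational(1, 2))), Rational(1, 2)) (Function('T')(K) = Pow(Add(2, Pow(Add(K, 8), Rational(1, 2))), Rational(1, 2)) = Pow(Add(2, Pow(Add(8, K), Rational(1, 2))), Rational(1, 2)))
Mul(Function('T')(29), 40) = Mul(Pow(Add(2, Pow(Add(8, 29), Rational(1, 2))), Rational(1, 2)), 40) = Mul(Pow(Add(2, Pow(37, Rational(1, 2))), Rational(1, 2)), 40) = Mul(40, Pow(Add(2, Pow(37, Rational(1, 2))), Rational(1, 2)))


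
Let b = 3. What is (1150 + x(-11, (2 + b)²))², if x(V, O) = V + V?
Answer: 1272384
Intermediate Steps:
x(V, O) = 2*V
(1150 + x(-11, (2 + b)²))² = (1150 + 2*(-11))² = (1150 - 22)² = 1128² = 1272384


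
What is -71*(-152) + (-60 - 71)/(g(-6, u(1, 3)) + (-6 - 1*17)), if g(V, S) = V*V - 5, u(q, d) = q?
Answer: 86205/8 ≈ 10776.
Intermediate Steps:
g(V, S) = -5 + V**2 (g(V, S) = V**2 - 5 = -5 + V**2)
-71*(-152) + (-60 - 71)/(g(-6, u(1, 3)) + (-6 - 1*17)) = -71*(-152) + (-60 - 71)/((-5 + (-6)**2) + (-6 - 1*17)) = 10792 - 131/((-5 + 36) + (-6 - 17)) = 10792 - 131/(31 - 23) = 10792 - 131/8 = 86205/8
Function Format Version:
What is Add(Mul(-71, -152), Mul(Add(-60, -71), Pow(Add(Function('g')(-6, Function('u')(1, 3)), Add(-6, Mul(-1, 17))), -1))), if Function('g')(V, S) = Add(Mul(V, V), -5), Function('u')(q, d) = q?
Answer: Rational(86205, 8) ≈ 10776.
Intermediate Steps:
Function('g')(V, S) = Add(-5, Pow(V, 2)) (Function('g')(V, S) = Add(Pow(V, 2), -5) = Add(-5, Pow(V, 2)))
Add(Mul(-71, -152), Mul(Add(-60, -71), Pow(Add(Function('g')(-6, Function('u')(1, 3)), Add(-6, Mul(-1, 17))), -1))) = Add(Mul(-71, -152), Mul(Add(-60, -71), Pow(Add(Add(-5, Pow(-6, 2)), Add(-6, Mul(-1, 17))), -1))) = Add(10792, Mul(-131, Pow(Add(Add(-5, 36), Add(-6, -17)), -1))) = Add(10792, Mul(-131, Pow(Add(31, -23), -1))) = Add(10792, Mul(-131, Pow(8, -1))) = Add(10792, Mul(-131, Rational(1, 8))) = Add(10792, Rational(-131, 8)) = Rational(86205, 8)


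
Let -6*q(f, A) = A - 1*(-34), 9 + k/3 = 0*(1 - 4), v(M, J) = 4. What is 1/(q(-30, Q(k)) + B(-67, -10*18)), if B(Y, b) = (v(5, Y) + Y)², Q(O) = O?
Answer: 6/23807 ≈ 0.00025203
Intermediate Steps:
k = -27 (k = -27 + 3*(0*(1 - 4)) = -27 + 3*(0*(-3)) = -27 + 3*0 = -27 + 0 = -27)
q(f, A) = -17/3 - A/6 (q(f, A) = -(A - 1*(-34))/6 = -(A + 34)/6 = -(34 + A)/6 = -17/3 - A/6)
B(Y, b) = (4 + Y)²
1/(q(-30, Q(k)) + B(-67, -10*18)) = 1/((-17/3 - ⅙*(-27)) + (4 - 67)²) = 1/((-17/3 + 9/2) + (-63)²) = 1/(-7/6 + 3969) = 1/(23807/6) = 6/23807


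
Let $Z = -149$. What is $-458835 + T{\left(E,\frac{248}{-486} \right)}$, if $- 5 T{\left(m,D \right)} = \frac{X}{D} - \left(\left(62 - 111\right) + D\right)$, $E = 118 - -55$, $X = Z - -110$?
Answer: $- \frac{13826375171}{30132} \approx -4.5886 \cdot 10^{5}$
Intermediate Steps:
$X = -39$ ($X = -149 - -110 = -149 + 110 = -39$)
$E = 173$ ($E = 118 + 55 = 173$)
$T{\left(m,D \right)} = - \frac{49}{5} + \frac{D}{5} + \frac{39}{5 D}$ ($T{\left(m,D \right)} = - \frac{- \frac{39}{D} - \left(\left(62 - 111\right) + D\right)}{5} = - \frac{- \frac{39}{D} - \left(-49 + D\right)}{5} = - \frac{49 - D - \frac{39}{D}}{5} = - \frac{49}{5} + \frac{D}{5} + \frac{39}{5 D}$)
$-458835 + T{\left(E,\frac{248}{-486} \right)} = -458835 + \frac{39 + \frac{248}{-486} \left(-49 + \frac{248}{-486}\right)}{5 \frac{248}{-486}} = -458835 + \frac{39 + 248 \left(- \frac{1}{486}\right) \left(-49 + 248 \left(- \frac{1}{486}\right)\right)}{5 \cdot 248 \left(- \frac{1}{486}\right)} = -458835 + \frac{39 - \frac{124 \left(-49 - \frac{124}{243}\right)}{243}}{5 \left(- \frac{124}{243}\right)} = -458835 + \frac{1}{5} \left(- \frac{243}{124}\right) \left(39 - - \frac{1491844}{59049}\right) = -458835 + \frac{1}{5} \left(- \frac{243}{124}\right) \left(39 + \frac{1491844}{59049}\right) = -458835 + \frac{1}{5} \left(- \frac{243}{124}\right) \frac{3794755}{59049} = -458835 - \frac{758951}{30132} = - \frac{13826375171}{30132}$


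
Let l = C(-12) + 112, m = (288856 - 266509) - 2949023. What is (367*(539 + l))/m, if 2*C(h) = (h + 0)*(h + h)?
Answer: -291765/2926676 ≈ -0.099692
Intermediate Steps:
C(h) = h² (C(h) = ((h + 0)*(h + h))/2 = (h*(2*h))/2 = (2*h²)/2 = h²)
m = -2926676 (m = 22347 - 2949023 = -2926676)
l = 256 (l = (-12)² + 112 = 144 + 112 = 256)
(367*(539 + l))/m = (367*(539 + 256))/(-2926676) = (367*795)*(-1/2926676) = 291765*(-1/2926676) = -291765/2926676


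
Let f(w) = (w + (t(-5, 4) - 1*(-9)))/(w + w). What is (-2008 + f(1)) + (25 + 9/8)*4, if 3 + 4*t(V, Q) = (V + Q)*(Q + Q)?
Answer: -15199/8 ≈ -1899.9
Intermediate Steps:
t(V, Q) = -3/4 + Q*(Q + V)/2 (t(V, Q) = -3/4 + ((V + Q)*(Q + Q))/4 = -3/4 + ((Q + V)*(2*Q))/4 = -3/4 + (2*Q*(Q + V))/4 = -3/4 + Q*(Q + V)/2)
f(w) = (25/4 + w)/(2*w) (f(w) = (w + ((-3/4 + (1/2)*4**2 + (1/2)*4*(-5)) - 1*(-9)))/(w + w) = (w + ((-3/4 + (1/2)*16 - 10) + 9))/((2*w)) = (w + ((-3/4 + 8 - 10) + 9))*(1/(2*w)) = (w + (-11/4 + 9))*(1/(2*w)) = (w + 25/4)*(1/(2*w)) = (25/4 + w)*(1/(2*w)) = (25/4 + w)/(2*w))
(-2008 + f(1)) + (25 + 9/8)*4 = (-2008 + (1/8)*(25 + 4*1)/1) + (25 + 9/8)*4 = (-2008 + (1/8)*1*(25 + 4)) + (25 + 9*(1/8))*4 = (-2008 + (1/8)*1*29) + (25 + 9/8)*4 = (-2008 + 29/8) + (209/8)*4 = -16035/8 + 209/2 = -15199/8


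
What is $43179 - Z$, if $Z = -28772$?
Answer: $71951$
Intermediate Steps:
$43179 - Z = 43179 - -28772 = 43179 + 28772 = 71951$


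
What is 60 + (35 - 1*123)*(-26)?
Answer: 2348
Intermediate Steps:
60 + (35 - 1*123)*(-26) = 60 + (35 - 123)*(-26) = 60 - 88*(-26) = 60 + 2288 = 2348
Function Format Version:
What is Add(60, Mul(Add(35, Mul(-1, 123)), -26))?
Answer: 2348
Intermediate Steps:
Add(60, Mul(Add(35, Mul(-1, 123)), -26)) = Add(60, Mul(Add(35, -123), -26)) = Add(60, Mul(-88, -26)) = Add(60, 2288) = 2348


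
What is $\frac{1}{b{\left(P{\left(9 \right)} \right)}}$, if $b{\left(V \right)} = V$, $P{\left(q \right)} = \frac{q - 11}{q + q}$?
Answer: $-9$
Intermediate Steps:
$P{\left(q \right)} = \frac{-11 + q}{2 q}$
$\frac{1}{b{\left(P{\left(9 \right)} \right)}} = \frac{1}{\frac{1}{2} \cdot \frac{1}{9} \left(-11 + 9\right)} = \frac{1}{\frac{1}{2} \cdot \frac{1}{9} \left(-2\right)} = \frac{1}{- \frac{1}{9}} = -9$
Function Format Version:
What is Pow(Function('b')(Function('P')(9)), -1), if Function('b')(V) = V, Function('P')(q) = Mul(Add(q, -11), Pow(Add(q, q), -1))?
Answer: -9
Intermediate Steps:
Function('P')(q) = Mul(Rational(1, 2), Pow(q, -1), Add(-11, q)) (Function('P')(q) = Mul(Add(-11, q), Pow(Mul(2, q), -1)) = Mul(Add(-11, q), Mul(Rational(1, 2), Pow(q, -1))) = Mul(Rational(1, 2), Pow(q, -1), Add(-11, q)))
Pow(Function('b')(Function('P')(9)), -1) = Pow(Mul(Rational(1, 2), Pow(9, -1), Add(-11, 9)), -1) = Pow(Mul(Rational(1, 2), Rational(1, 9), -2), -1) = Pow(Rational(-1, 9), -1) = -9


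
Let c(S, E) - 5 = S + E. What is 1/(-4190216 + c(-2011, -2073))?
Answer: -1/4194295 ≈ -2.3842e-7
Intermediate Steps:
c(S, E) = 5 + E + S (c(S, E) = 5 + (S + E) = 5 + (E + S) = 5 + E + S)
1/(-4190216 + c(-2011, -2073)) = 1/(-4190216 + (5 - 2073 - 2011)) = 1/(-4190216 - 4079) = 1/(-4194295) = -1/4194295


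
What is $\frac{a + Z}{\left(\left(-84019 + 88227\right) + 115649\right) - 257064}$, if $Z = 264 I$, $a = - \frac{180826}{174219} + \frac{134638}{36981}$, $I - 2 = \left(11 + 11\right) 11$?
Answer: $- \frac{2823372196520}{6013580116059} \approx -0.4695$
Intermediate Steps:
$I = 244$ ($I = 2 + \left(11 + 11\right) 11 = 2 + 22 \cdot 11 = 2 + 242 = 244$)
$a = \frac{798541496}{306799659}$ ($a = \left(-180826\right) \frac{1}{174219} + 134638 \cdot \frac{1}{36981} = - \frac{180826}{174219} + \frac{19234}{5283} = \frac{798541496}{306799659} \approx 2.6028$)
$Z = 64416$ ($Z = 264 \cdot 244 = 64416$)
$\frac{a + Z}{\left(\left(-84019 + 88227\right) + 115649\right) - 257064} = \frac{\frac{798541496}{306799659} + 64416}{\left(\left(-84019 + 88227\right) + 115649\right) - 257064} = \frac{19763605375640}{306799659 \left(\left(4208 + 115649\right) - 257064\right)} = \frac{19763605375640}{306799659 \left(119857 - 257064\right)} = \frac{19763605375640}{306799659 \left(-137207\right)} = \frac{19763605375640}{306799659} \left(- \frac{1}{137207}\right) = - \frac{2823372196520}{6013580116059}$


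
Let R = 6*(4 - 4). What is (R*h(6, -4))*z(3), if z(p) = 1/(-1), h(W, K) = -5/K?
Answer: 0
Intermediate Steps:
R = 0 (R = 6*0 = 0)
z(p) = -1
(R*h(6, -4))*z(3) = (0*(-5/(-4)))*(-1) = (0*(-5*(-1/4)))*(-1) = (0*(5/4))*(-1) = 0*(-1) = 0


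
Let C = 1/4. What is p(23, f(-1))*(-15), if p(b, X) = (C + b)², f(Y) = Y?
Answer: -129735/16 ≈ -8108.4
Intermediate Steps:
C = ¼ ≈ 0.25000
p(b, X) = (¼ + b)²
p(23, f(-1))*(-15) = ((1 + 4*23)²/16)*(-15) = ((1 + 92)²/16)*(-15) = ((1/16)*93²)*(-15) = ((1/16)*8649)*(-15) = (8649/16)*(-15) = -129735/16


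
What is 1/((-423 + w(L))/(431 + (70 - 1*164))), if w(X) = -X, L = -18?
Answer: -337/405 ≈ -0.83210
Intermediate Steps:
1/((-423 + w(L))/(431 + (70 - 1*164))) = 1/((-423 - 1*(-18))/(431 + (70 - 1*164))) = 1/((-423 + 18)/(431 + (70 - 164))) = 1/(-405/(431 - 94)) = 1/(-405/337) = -337/405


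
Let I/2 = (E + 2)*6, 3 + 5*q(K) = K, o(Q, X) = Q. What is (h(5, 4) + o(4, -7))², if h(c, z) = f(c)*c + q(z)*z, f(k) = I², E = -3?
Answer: 13133376/25 ≈ 5.2534e+5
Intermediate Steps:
q(K) = -⅗ + K/5
I = -12 (I = 2*((-3 + 2)*6) = 2*(-1*6) = 2*(-6) = -12)
f(k) = 144 (f(k) = (-12)² = 144)
h(c, z) = 144*c + z*(-⅗ + z/5) (h(c, z) = 144*c + (-⅗ + z/5)*z = 144*c + z*(-⅗ + z/5))
(h(5, 4) + o(4, -7))² = ((144*5 + (⅕)*4*(-3 + 4)) + 4)² = ((720 + (⅕)*4*1) + 4)² = ((720 + ⅘) + 4)² = (3604/5 + 4)² = (3624/5)² = 13133376/25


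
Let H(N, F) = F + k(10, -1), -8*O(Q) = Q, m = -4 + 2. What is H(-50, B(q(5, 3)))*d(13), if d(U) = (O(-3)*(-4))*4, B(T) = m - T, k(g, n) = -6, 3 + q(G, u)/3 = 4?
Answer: 66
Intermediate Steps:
q(G, u) = 3 (q(G, u) = -9 + 3*4 = -9 + 12 = 3)
m = -2
O(Q) = -Q/8
B(T) = -2 - T
d(U) = -6 (d(U) = (-⅛*(-3)*(-4))*4 = ((3/8)*(-4))*4 = -3/2*4 = -6)
H(N, F) = -6 + F (H(N, F) = F - 6 = -6 + F)
H(-50, B(q(5, 3)))*d(13) = (-6 + (-2 - 1*3))*(-6) = (-6 + (-2 - 3))*(-6) = (-6 - 5)*(-6) = -11*(-6) = 66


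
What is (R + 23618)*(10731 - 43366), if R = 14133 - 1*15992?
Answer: -710104965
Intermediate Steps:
R = -1859 (R = 14133 - 15992 = -1859)
(R + 23618)*(10731 - 43366) = (-1859 + 23618)*(10731 - 43366) = 21759*(-32635) = -710104965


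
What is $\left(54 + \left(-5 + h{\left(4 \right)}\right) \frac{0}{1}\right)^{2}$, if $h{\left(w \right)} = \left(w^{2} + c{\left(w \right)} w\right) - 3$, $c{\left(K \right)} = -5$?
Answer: $2916$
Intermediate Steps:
$h{\left(w \right)} = -3 + w^{2} - 5 w$ ($h{\left(w \right)} = \left(w^{2} - 5 w\right) - 3 = -3 + w^{2} - 5 w$)
$\left(54 + \left(-5 + h{\left(4 \right)}\right) \frac{0}{1}\right)^{2} = \left(54 + \left(-5 - \left(23 - 16\right)\right) \frac{0}{1}\right)^{2} = \left(54 + \left(-5 - 7\right) 0 \cdot 1\right)^{2} = \left(54 + \left(-5 - 7\right) 0\right)^{2} = \left(54 - 0\right)^{2} = \left(54 + 0\right)^{2} = 54^{2} = 2916$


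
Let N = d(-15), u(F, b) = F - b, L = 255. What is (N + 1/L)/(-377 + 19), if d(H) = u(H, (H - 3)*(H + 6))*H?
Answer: -338513/45645 ≈ -7.4162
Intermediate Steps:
d(H) = H*(H - (-3 + H)*(6 + H)) (d(H) = (H - (H - 3)*(H + 6))*H = (H - (-3 + H)*(6 + H))*H = H*(H - (-3 + H)*(6 + H)))
N = 2655 (N = -15*(18 - 1*(-15)² - 2*(-15)) = -15*(18 - 1*225 + 30) = -15*(18 - 225 + 30) = -15*(-177) = 2655)
(N + 1/L)/(-377 + 19) = (2655 + 1/255)/(-377 + 19) = (2655 + 1/255)/(-358) = (677026/255)*(-1/358) = -338513/45645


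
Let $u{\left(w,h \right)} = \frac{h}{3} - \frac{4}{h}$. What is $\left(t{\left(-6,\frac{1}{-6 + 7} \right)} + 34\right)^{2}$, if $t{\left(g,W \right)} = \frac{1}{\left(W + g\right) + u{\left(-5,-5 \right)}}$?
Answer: $\frac{8862529}{7744} \approx 1144.4$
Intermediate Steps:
$u{\left(w,h \right)} = - \frac{4}{h} + \frac{h}{3}$ ($u{\left(w,h \right)} = h \frac{1}{3} - \frac{4}{h} = \frac{h}{3} - \frac{4}{h} = - \frac{4}{h} + \frac{h}{3}$)
$t{\left(g,W \right)} = \frac{1}{- \frac{13}{15} + W + g}$ ($t{\left(g,W \right)} = \frac{1}{\left(W + g\right) + \left(- \frac{4}{-5} + \frac{1}{3} \left(-5\right)\right)} = \frac{1}{\left(W + g\right) - \frac{13}{15}} = \frac{1}{- \frac{13}{15} + W + g}$)
$\left(t{\left(-6,\frac{1}{-6 + 7} \right)} + 34\right)^{2} = \left(\frac{15}{-13 + \frac{15}{-6 + 7} + 15 \left(-6\right)} + 34\right)^{2} = \left(\frac{15}{-13 + \frac{15}{1} - 90} + 34\right)^{2} = \left(\frac{15}{-13 + 15 \cdot 1 - 90} + 34\right)^{2} = \left(\frac{15}{-13 + 15 - 90} + 34\right)^{2} = \left(\frac{15}{-88} + 34\right)^{2} = \left(15 \left(- \frac{1}{88}\right) + 34\right)^{2} = \left(- \frac{15}{88} + 34\right)^{2} = \left(\frac{2977}{88}\right)^{2} = \frac{8862529}{7744}$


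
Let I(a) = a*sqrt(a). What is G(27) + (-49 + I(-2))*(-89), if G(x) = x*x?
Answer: 5090 + 178*I*sqrt(2) ≈ 5090.0 + 251.73*I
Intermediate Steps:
I(a) = a**(3/2)
G(x) = x**2
G(27) + (-49 + I(-2))*(-89) = 27**2 + (-49 + (-2)**(3/2))*(-89) = 729 + (-49 - 2*I*sqrt(2))*(-89) = 729 + (4361 + 178*I*sqrt(2)) = 5090 + 178*I*sqrt(2)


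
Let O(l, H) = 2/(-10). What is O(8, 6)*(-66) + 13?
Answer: 131/5 ≈ 26.200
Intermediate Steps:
O(l, H) = -1/5 (O(l, H) = 2*(-1/10) = -1/5)
O(8, 6)*(-66) + 13 = -1/5*(-66) + 13 = 66/5 + 13 = 131/5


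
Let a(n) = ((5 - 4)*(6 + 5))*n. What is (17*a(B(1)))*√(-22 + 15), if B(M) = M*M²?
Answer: 187*I*√7 ≈ 494.76*I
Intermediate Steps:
B(M) = M³
a(n) = 11*n (a(n) = (1*11)*n = 11*n)
(17*a(B(1)))*√(-22 + 15) = (17*(11*1³))*√(-22 + 15) = (17*(11*1))*√(-7) = (17*11)*(I*√7) = 187*(I*√7) = 187*I*√7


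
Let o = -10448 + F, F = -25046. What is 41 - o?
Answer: 35535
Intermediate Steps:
o = -35494 (o = -10448 - 25046 = -35494)
41 - o = 41 - 1*(-35494) = 41 + 35494 = 35535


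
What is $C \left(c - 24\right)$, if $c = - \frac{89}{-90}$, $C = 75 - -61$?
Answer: $- \frac{140828}{45} \approx -3129.5$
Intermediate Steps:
$C = 136$ ($C = 75 + 61 = 136$)
$c = \frac{89}{90}$ ($c = \left(-89\right) \left(- \frac{1}{90}\right) = \frac{89}{90} \approx 0.98889$)
$C \left(c - 24\right) = 136 \left(\frac{89}{90} - 24\right) = 136 \left(- \frac{2071}{90}\right) = - \frac{140828}{45}$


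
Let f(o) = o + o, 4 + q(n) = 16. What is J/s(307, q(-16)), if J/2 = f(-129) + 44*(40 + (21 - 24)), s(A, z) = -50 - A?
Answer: -2740/357 ≈ -7.6751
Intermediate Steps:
q(n) = 12 (q(n) = -4 + 16 = 12)
f(o) = 2*o
J = 2740 (J = 2*(2*(-129) + 44*(40 + (21 - 24))) = 2*(-258 + 44*(40 - 3)) = 2*(-258 + 44*37) = 2*(-258 + 1628) = 2*1370 = 2740)
J/s(307, q(-16)) = 2740/(-50 - 1*307) = 2740/(-50 - 307) = 2740/(-357) = 2740*(-1/357) = -2740/357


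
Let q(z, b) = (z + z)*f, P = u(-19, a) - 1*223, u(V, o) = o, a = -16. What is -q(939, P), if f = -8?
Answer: 15024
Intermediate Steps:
P = -239 (P = -16 - 1*223 = -16 - 223 = -239)
q(z, b) = -16*z (q(z, b) = (z + z)*(-8) = (2*z)*(-8) = -16*z)
-q(939, P) = -(-16)*939 = -1*(-15024) = 15024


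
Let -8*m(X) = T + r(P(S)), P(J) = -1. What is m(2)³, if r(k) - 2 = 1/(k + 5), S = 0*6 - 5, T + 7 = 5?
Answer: -1/32768 ≈ -3.0518e-5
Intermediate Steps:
T = -2 (T = -7 + 5 = -2)
S = -5 (S = 0 - 5 = -5)
r(k) = 2 + 1/(5 + k) (r(k) = 2 + 1/(k + 5) = 2 + 1/(5 + k))
m(X) = -1/32 (m(X) = -(-2 + (11 + 2*(-1))/(5 - 1))/8 = -(-2 + (11 - 2)/4)/8 = -(-2 + (¼)*9)/8 = -(-2 + 9/4)/8 = -⅛*¼ = -1/32)
m(2)³ = (-1/32)³ = -1/32768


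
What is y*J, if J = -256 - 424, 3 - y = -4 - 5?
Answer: -8160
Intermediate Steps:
y = 12 (y = 3 - (-4 - 5) = 3 - 1*(-9) = 3 + 9 = 12)
J = -680
y*J = 12*(-680) = -8160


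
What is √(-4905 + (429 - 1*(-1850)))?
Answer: I*√2626 ≈ 51.245*I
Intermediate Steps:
√(-4905 + (429 - 1*(-1850))) = √(-4905 + (429 + 1850)) = √(-4905 + 2279) = √(-2626) = I*√2626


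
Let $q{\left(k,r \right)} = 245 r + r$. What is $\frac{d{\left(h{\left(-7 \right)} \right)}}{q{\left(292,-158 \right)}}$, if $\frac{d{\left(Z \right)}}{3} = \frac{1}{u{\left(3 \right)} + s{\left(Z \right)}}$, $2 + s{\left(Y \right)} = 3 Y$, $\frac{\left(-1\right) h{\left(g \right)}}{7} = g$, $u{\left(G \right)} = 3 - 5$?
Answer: $- \frac{1}{1852708} \approx -5.3975 \cdot 10^{-7}$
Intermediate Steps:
$u{\left(G \right)} = -2$ ($u{\left(G \right)} = 3 - 5 = -2$)
$h{\left(g \right)} = - 7 g$
$s{\left(Y \right)} = -2 + 3 Y$
$q{\left(k,r \right)} = 246 r$
$d{\left(Z \right)} = \frac{3}{-4 + 3 Z}$ ($d{\left(Z \right)} = \frac{3}{-2 + \left(-2 + 3 Z\right)} = \frac{3}{-4 + 3 Z}$)
$\frac{d{\left(h{\left(-7 \right)} \right)}}{q{\left(292,-158 \right)}} = \frac{3 \frac{1}{-4 + 3 \left(\left(-7\right) \left(-7\right)\right)}}{246 \left(-158\right)} = \frac{3 \frac{1}{-4 + 3 \cdot 49}}{-38868} = \frac{3}{-4 + 147} \left(- \frac{1}{38868}\right) = \frac{3}{143} \left(- \frac{1}{38868}\right) = - \frac{1}{1852708}$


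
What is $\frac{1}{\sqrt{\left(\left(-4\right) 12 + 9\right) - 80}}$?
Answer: $- \frac{i \sqrt{119}}{119} \approx - 0.09167 i$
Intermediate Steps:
$\frac{1}{\sqrt{\left(\left(-4\right) 12 + 9\right) - 80}} = \frac{1}{\sqrt{\left(-48 + 9\right) - 80}} = \frac{1}{\sqrt{-39 - 80}} = \frac{1}{\sqrt{-119}} = \frac{1}{i \sqrt{119}} = - \frac{i \sqrt{119}}{119}$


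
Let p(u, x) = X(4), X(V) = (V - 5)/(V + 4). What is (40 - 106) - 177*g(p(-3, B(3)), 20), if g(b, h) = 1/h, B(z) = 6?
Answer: -1497/20 ≈ -74.850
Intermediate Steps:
X(V) = (-5 + V)/(4 + V)
p(u, x) = -1/8 (p(u, x) = (-5 + 4)/(4 + 4) = -1/8)
(40 - 106) - 177*g(p(-3, B(3)), 20) = (40 - 106) - 177/20 = -66 - 177*1/20 = -66 - 177/20 = -1497/20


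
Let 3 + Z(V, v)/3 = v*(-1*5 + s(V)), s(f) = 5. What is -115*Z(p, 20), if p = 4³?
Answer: 1035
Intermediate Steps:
p = 64
Z(V, v) = -9 (Z(V, v) = -9 + 3*(v*(-1*5 + 5)) = -9 + 3*(v*(-5 + 5)) = -9 + 3*(v*0) = -9 + 3*0 = -9 + 0 = -9)
-115*Z(p, 20) = -115*(-9) = 1035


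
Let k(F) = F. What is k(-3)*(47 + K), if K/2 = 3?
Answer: -159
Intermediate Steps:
K = 6 (K = 2*3 = 6)
k(-3)*(47 + K) = -3*(47 + 6) = -3*53 = -159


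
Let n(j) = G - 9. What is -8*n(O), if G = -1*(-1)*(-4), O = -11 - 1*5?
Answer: 104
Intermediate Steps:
O = -16 (O = -11 - 5 = -16)
G = -4 (G = 1*(-4) = -4)
n(j) = -13 (n(j) = -4 - 9 = -13)
-8*n(O) = -8*(-13) = 104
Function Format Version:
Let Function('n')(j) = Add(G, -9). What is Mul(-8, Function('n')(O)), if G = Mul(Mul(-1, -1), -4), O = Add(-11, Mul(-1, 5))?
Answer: 104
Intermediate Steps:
O = -16 (O = Add(-11, -5) = -16)
G = -4 (G = Mul(1, -4) = -4)
Function('n')(j) = -13 (Function('n')(j) = Add(-4, -9) = -13)
Mul(-8, Function('n')(O)) = Mul(-8, -13) = 104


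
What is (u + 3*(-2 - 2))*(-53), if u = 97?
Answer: -4505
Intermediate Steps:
(u + 3*(-2 - 2))*(-53) = (97 + 3*(-2 - 2))*(-53) = (97 + 3*(-4))*(-53) = (97 - 12)*(-53) = 85*(-53) = -4505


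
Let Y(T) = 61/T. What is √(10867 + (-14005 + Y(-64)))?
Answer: I*√200893/8 ≈ 56.026*I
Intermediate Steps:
√(10867 + (-14005 + Y(-64))) = √(10867 + (-14005 + 61/(-64))) = √(10867 + (-14005 + 61*(-1/64))) = √(10867 + (-14005 - 61/64)) = √(10867 - 896381/64) = √(-200893/64) = I*√200893/8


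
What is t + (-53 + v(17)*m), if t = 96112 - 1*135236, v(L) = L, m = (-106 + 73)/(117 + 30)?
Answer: -1919860/49 ≈ -39181.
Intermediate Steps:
m = -11/49 (m = -33/147 = -33*1/147 = -11/49 ≈ -0.22449)
t = -39124 (t = 96112 - 135236 = -39124)
t + (-53 + v(17)*m) = -39124 + (-53 + 17*(-11/49)) = -39124 + (-53 - 187/49) = -39124 - 2784/49 = -1919860/49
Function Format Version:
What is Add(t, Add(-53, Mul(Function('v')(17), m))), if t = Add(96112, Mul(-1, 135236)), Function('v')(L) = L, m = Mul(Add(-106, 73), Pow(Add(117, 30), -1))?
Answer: Rational(-1919860, 49) ≈ -39181.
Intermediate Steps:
m = Rational(-11, 49) (m = Mul(-33, Pow(147, -1)) = Mul(-33, Rational(1, 147)) = Rational(-11, 49) ≈ -0.22449)
t = -39124 (t = Add(96112, -135236) = -39124)
Add(t, Add(-53, Mul(Function('v')(17), m))) = Add(-39124, Add(-53, Mul(17, Rational(-11, 49)))) = Add(-39124, Add(-53, Rational(-187, 49))) = Add(-39124, Rational(-2784, 49)) = Rational(-1919860, 49)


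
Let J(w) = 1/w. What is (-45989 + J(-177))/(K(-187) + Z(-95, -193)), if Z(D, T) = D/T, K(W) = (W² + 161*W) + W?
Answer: -785515211/79859745 ≈ -9.8362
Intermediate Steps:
K(W) = W² + 162*W
(-45989 + J(-177))/(K(-187) + Z(-95, -193)) = (-45989 + 1/(-177))/(-187*(162 - 187) - 95/(-193)) = (-45989 - 1/177)/(-187*(-25) - 95*(-1/193)) = -8140054/(177*(4675 + 95/193)) = -8140054/(177*902370/193) = -8140054/177*193/902370 = -785515211/79859745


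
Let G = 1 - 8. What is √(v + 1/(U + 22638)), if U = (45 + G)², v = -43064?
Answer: I*√24974653442254/24082 ≈ 207.52*I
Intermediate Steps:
G = -7
U = 1444 (U = (45 - 7)² = 38² = 1444)
√(v + 1/(U + 22638)) = √(-43064 + 1/(1444 + 22638)) = √(-43064 + 1/24082) = √(-1037067247/24082) = I*√24974653442254/24082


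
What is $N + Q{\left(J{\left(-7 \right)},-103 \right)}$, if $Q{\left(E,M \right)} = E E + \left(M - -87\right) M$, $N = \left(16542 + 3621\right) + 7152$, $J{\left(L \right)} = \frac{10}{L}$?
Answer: $\frac{1419287}{49} \approx 28965.0$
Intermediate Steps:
$N = 27315$ ($N = 20163 + 7152 = 27315$)
$Q{\left(E,M \right)} = E^{2} + M \left(87 + M\right)$ ($Q{\left(E,M \right)} = E^{2} + \left(M + 87\right) M = E^{2} + \left(87 + M\right) M = E^{2} + M \left(87 + M\right)$)
$N + Q{\left(J{\left(-7 \right)},-103 \right)} = 27315 + \left(\left(\frac{10}{-7}\right)^{2} + \left(-103\right)^{2} + 87 \left(-103\right)\right) = 27315 + \left(\left(10 \left(- \frac{1}{7}\right)\right)^{2} + 10609 - 8961\right) = 27315 + \left(\left(- \frac{10}{7}\right)^{2} + 10609 - 8961\right) = 27315 + \left(\frac{100}{49} + 10609 - 8961\right) = 27315 + \frac{80852}{49} = \frac{1419287}{49}$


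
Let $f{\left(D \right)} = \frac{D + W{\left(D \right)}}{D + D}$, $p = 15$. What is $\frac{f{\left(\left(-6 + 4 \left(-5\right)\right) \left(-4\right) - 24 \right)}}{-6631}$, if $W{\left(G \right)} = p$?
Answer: $- \frac{1}{11168} \approx -8.9542 \cdot 10^{-5}$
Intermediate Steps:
$W{\left(G \right)} = 15$
$f{\left(D \right)} = \frac{15 + D}{2 D}$ ($f{\left(D \right)} = \frac{D + 15}{D + D} = \frac{15 + D}{2 D}$)
$\frac{f{\left(\left(-6 + 4 \left(-5\right)\right) \left(-4\right) - 24 \right)}}{-6631} = \frac{\frac{1}{2} \frac{1}{\left(-6 + 4 \left(-5\right)\right) \left(-4\right) - 24} \left(15 - \left(24 - \left(-6 + 4 \left(-5\right)\right) \left(-4\right)\right)\right)}{-6631} = \frac{15 - \left(24 - \left(-6 - 20\right) \left(-4\right)\right)}{2 \left(\left(-6 - 20\right) \left(-4\right) - 24\right)} \left(- \frac{1}{6631}\right) = \frac{15 - -80}{2 \left(\left(-26\right) \left(-4\right) - 24\right)} \left(- \frac{1}{6631}\right) = \frac{15 + \left(104 - 24\right)}{2 \left(104 - 24\right)} \left(- \frac{1}{6631}\right) = \frac{15 + 80}{2 \cdot 80} \left(- \frac{1}{6631}\right) = \frac{1}{2} \cdot \frac{1}{80} \cdot 95 \left(- \frac{1}{6631}\right) = \frac{19}{32} \left(- \frac{1}{6631}\right) = - \frac{1}{11168}$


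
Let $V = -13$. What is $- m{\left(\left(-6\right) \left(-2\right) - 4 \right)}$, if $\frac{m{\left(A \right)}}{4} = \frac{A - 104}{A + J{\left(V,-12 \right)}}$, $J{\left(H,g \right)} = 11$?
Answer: $\frac{384}{19} \approx 20.211$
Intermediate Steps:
$m{\left(A \right)} = \frac{4 \left(-104 + A\right)}{11 + A}$ ($m{\left(A \right)} = 4 \frac{A - 104}{A + 11} = 4 \frac{-104 + A}{11 + A} = \frac{4 \left(-104 + A\right)}{11 + A}$)
$- m{\left(\left(-6\right) \left(-2\right) - 4 \right)} = - \frac{4 \left(-104 - -8\right)}{11 - -8} = - \frac{4 \left(-104 + \left(12 - 4\right)\right)}{11 + \left(12 - 4\right)} = - \frac{4 \left(-104 + 8\right)}{11 + 8} = - \frac{4 \left(-96\right)}{19} = \left(-1\right) \left(- \frac{384}{19}\right) = \frac{384}{19}$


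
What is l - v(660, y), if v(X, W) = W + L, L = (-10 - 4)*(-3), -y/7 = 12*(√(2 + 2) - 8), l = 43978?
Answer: 43432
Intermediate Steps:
y = 504 (y = -84*(√(2 + 2) - 8) = -84*(√4 - 8) = -84*(2 - 8) = -84*(-6) = -7*(-72) = 504)
L = 42 (L = -14*(-3) = 42)
v(X, W) = 42 + W (v(X, W) = W + 42 = 42 + W)
l - v(660, y) = 43978 - (42 + 504) = 43978 - 1*546 = 43978 - 546 = 43432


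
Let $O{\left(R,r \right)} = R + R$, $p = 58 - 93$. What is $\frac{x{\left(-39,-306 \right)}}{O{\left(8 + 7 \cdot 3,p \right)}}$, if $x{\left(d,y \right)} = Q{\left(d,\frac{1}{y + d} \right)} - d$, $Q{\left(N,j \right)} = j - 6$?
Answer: $\frac{5692}{10005} \approx 0.56892$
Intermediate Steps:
$p = -35$ ($p = 58 - 93 = -35$)
$Q{\left(N,j \right)} = -6 + j$
$O{\left(R,r \right)} = 2 R$
$x{\left(d,y \right)} = -6 + \frac{1}{d + y} - d$ ($x{\left(d,y \right)} = \left(-6 + \frac{1}{y + d}\right) - d = \left(-6 + \frac{1}{d + y}\right) - d = -6 + \frac{1}{d + y} - d$)
$\frac{x{\left(-39,-306 \right)}}{O{\left(8 + 7 \cdot 3,p \right)}} = \frac{\frac{1}{-39 - 306} \left(1 - \left(6 - 39\right) \left(-39 - 306\right)\right)}{2 \left(8 + 7 \cdot 3\right)} = \frac{\frac{1}{-345} \left(1 - \left(-33\right) \left(-345\right)\right)}{2 \left(8 + 21\right)} = \frac{\left(- \frac{1}{345}\right) \left(1 - 11385\right)}{2 \cdot 29} = \frac{\left(- \frac{1}{345}\right) \left(-11384\right)}{58} = \frac{11384}{345} \cdot \frac{1}{58} = \frac{5692}{10005}$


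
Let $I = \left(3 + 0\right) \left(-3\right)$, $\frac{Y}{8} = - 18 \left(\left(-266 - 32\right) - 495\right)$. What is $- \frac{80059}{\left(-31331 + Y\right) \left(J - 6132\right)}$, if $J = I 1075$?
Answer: $\frac{80059}{1309783827} \approx 6.1124 \cdot 10^{-5}$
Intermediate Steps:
$Y = 114192$ ($Y = 8 \left(- 18 \left(\left(-266 - 32\right) - 495\right)\right) = 8 \left(- 18 \left(-298 - 495\right)\right) = 8 \left(\left(-18\right) \left(-793\right)\right) = 8 \cdot 14274 = 114192$)
$I = -9$ ($I = 3 \left(-3\right) = -9$)
$J = -9675$ ($J = \left(-9\right) 1075 = -9675$)
$- \frac{80059}{\left(-31331 + Y\right) \left(J - 6132\right)} = - \frac{80059}{\left(-31331 + 114192\right) \left(-9675 - 6132\right)} = - \frac{80059}{82861 \left(-15807\right)} = - \frac{80059}{-1309783827} = \left(-80059\right) \left(- \frac{1}{1309783827}\right) = \frac{80059}{1309783827}$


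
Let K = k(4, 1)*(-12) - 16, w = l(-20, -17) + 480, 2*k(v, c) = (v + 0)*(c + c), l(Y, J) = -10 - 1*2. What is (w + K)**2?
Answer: 163216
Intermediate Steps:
l(Y, J) = -12 (l(Y, J) = -10 - 2 = -12)
k(v, c) = c*v (k(v, c) = ((v + 0)*(c + c))/2 = (v*(2*c))/2 = (2*c*v)/2 = c*v)
w = 468 (w = -12 + 480 = 468)
K = -64 (K = (1*4)*(-12) - 16 = 4*(-12) - 16 = -48 - 16 = -64)
(w + K)**2 = (468 - 64)**2 = 404**2 = 163216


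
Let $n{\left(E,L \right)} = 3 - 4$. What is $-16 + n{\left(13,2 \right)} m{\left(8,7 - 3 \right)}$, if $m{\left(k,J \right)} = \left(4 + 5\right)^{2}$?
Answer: $-97$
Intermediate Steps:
$n{\left(E,L \right)} = -1$
$m{\left(k,J \right)} = 81$ ($m{\left(k,J \right)} = 9^{2} = 81$)
$-16 + n{\left(13,2 \right)} m{\left(8,7 - 3 \right)} = -16 - 81 = -97$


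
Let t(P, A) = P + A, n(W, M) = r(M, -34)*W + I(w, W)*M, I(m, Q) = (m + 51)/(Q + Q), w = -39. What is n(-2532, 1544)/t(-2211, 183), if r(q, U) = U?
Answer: -4540949/106977 ≈ -42.448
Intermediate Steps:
I(m, Q) = (51 + m)/(2*Q) (I(m, Q) = (51 + m)/((2*Q)) = (51 + m)*(1/(2*Q)) = (51 + m)/(2*Q))
n(W, M) = -34*W + 6*M/W (n(W, M) = -34*W + ((51 - 39)/(2*W))*M = -34*W + ((½)*12/W)*M = -34*W + (6/W)*M = -34*W + 6*M/W)
t(P, A) = A + P
n(-2532, 1544)/t(-2211, 183) = (-34*(-2532) + 6*1544/(-2532))/(183 - 2211) = (86088 + 6*1544*(-1/2532))/(-2028) = (86088 - 772/211)*(-1/2028) = (18163796/211)*(-1/2028) = -4540949/106977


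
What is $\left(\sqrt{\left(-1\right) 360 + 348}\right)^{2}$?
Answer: $-12$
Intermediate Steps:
$\left(\sqrt{\left(-1\right) 360 + 348}\right)^{2} = \left(\sqrt{-360 + 348}\right)^{2} = \left(\sqrt{-12}\right)^{2} = \left(2 i \sqrt{3}\right)^{2} = -12$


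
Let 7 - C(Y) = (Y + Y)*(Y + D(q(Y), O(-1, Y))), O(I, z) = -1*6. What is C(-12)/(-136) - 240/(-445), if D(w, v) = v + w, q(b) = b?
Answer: 69985/12104 ≈ 5.7820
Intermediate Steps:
O(I, z) = -6
C(Y) = 7 - 2*Y*(-6 + 2*Y) (C(Y) = 7 - (Y + Y)*(Y + (-6 + Y)) = 7 - 2*Y*(-6 + 2*Y))
C(-12)/(-136) - 240/(-445) = (7 - 4*(-12)² + 12*(-12))/(-136) - 240/(-445) = (7 - 4*144 - 144)*(-1/136) - 240*(-1/445) = (7 - 576 - 144)*(-1/136) + 48/89 = -713*(-1/136) + 48/89 = 713/136 + 48/89 = 69985/12104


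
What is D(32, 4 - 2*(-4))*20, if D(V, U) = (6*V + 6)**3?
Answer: 155247840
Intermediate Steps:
D(V, U) = (6 + 6*V)**3
D(32, 4 - 2*(-4))*20 = (216*(1 + 32)**3)*20 = (216*33**3)*20 = (216*35937)*20 = 7762392*20 = 155247840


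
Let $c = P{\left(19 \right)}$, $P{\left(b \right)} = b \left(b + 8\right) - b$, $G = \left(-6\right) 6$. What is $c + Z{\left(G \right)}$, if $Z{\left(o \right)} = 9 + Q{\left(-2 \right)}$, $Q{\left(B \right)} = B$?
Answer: $501$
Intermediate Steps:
$G = -36$
$P{\left(b \right)} = - b + b \left(8 + b\right)$ ($P{\left(b \right)} = b \left(8 + b\right) - b = - b + b \left(8 + b\right)$)
$c = 494$ ($c = 19 \left(7 + 19\right) = 19 \cdot 26 = 494$)
$Z{\left(o \right)} = 7$ ($Z{\left(o \right)} = 9 - 2 = 7$)
$c + Z{\left(G \right)} = 494 + 7 = 501$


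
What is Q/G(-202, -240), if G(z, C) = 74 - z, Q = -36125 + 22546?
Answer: -13579/276 ≈ -49.199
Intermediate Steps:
Q = -13579
Q/G(-202, -240) = -13579/(74 - 1*(-202)) = -13579/(74 + 202) = -13579/276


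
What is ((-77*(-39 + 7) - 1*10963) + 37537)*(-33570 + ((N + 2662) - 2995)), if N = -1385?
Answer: -1024692944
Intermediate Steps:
((-77*(-39 + 7) - 1*10963) + 37537)*(-33570 + ((N + 2662) - 2995)) = ((-77*(-39 + 7) - 1*10963) + 37537)*(-33570 + ((-1385 + 2662) - 2995)) = ((-77*(-32) - 10963) + 37537)*(-33570 + (1277 - 2995)) = ((2464 - 10963) + 37537)*(-33570 - 1718) = (-8499 + 37537)*(-35288) = 29038*(-35288) = -1024692944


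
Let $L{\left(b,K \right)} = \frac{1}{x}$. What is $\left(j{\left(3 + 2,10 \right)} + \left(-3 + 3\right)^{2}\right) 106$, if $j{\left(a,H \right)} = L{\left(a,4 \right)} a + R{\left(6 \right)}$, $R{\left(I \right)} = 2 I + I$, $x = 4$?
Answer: $\frac{4081}{2} \approx 2040.5$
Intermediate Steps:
$R{\left(I \right)} = 3 I$
$L{\left(b,K \right)} = \frac{1}{4}$
$j{\left(a,H \right)} = 18 + \frac{a}{4}$ ($j{\left(a,H \right)} = \frac{a}{4} + 3 \cdot 6 = \frac{a}{4} + 18 = 18 + \frac{a}{4}$)
$\left(j{\left(3 + 2,10 \right)} + \left(-3 + 3\right)^{2}\right) 106 = \left(\left(18 + \frac{3 + 2}{4}\right) + \left(-3 + 3\right)^{2}\right) 106 = \left(\left(18 + \frac{1}{4} \cdot 5\right) + 0^{2}\right) 106 = \left(\left(18 + \frac{5}{4}\right) + 0\right) 106 = \left(\frac{77}{4} + 0\right) 106 = \frac{77}{4} \cdot 106 = \frac{4081}{2}$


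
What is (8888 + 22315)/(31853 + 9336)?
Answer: 31203/41189 ≈ 0.75756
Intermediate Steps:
(8888 + 22315)/(31853 + 9336) = 31203/41189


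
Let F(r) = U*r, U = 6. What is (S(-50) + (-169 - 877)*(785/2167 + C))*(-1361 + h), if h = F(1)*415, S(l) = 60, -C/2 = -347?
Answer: -1776784521342/2167 ≈ -8.1993e+8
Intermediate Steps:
F(r) = 6*r
C = 694 (C = -2*(-347) = 694)
h = 2490 (h = (6*1)*415 = 6*415 = 2490)
(S(-50) + (-169 - 877)*(785/2167 + C))*(-1361 + h) = (60 + (-169 - 877)*(785/2167 + 694))*(-1361 + 2490) = (60 - 1046*(785*(1/2167) + 694))*1129 = (60 - 1046*(785/2167 + 694))*1129 = (60 - 1046*1504683/2167)*1129 = (60 - 1573898418/2167)*1129 = -1573768398/2167*1129 = -1776784521342/2167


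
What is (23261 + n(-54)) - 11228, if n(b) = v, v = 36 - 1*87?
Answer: 11982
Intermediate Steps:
v = -51 (v = 36 - 87 = -51)
n(b) = -51
(23261 + n(-54)) - 11228 = (23261 - 51) - 11228 = 23210 - 11228 = 11982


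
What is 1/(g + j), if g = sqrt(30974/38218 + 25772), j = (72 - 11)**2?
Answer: 71104589/264087683034 - sqrt(9411041762215)/264087683034 ≈ 0.00025763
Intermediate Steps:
j = 3721 (j = 61**2 = 3721)
g = sqrt(9411041762215)/19109 (g = sqrt(30974*(1/38218) + 25772) = sqrt(15487/19109 + 25772) = sqrt(492492635/19109) = sqrt(9411041762215)/19109 ≈ 160.54)
1/(g + j) = 1/(sqrt(9411041762215)/19109 + 3721) = 1/(3721 + sqrt(9411041762215)/19109)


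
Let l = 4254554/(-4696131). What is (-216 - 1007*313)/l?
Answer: 1481192590317/4254554 ≈ 3.4814e+5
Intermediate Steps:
l = -4254554/4696131 (l = 4254554*(-1/4696131) = -4254554/4696131 ≈ -0.90597)
(-216 - 1007*313)/l = (-216 - 1007*313)/(-4254554/4696131) = (-216 - 315191)*(-4696131/4254554) = -315407*(-4696131/4254554) = 1481192590317/4254554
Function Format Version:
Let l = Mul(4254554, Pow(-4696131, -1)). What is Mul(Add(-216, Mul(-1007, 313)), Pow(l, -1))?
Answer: Rational(1481192590317, 4254554) ≈ 3.4814e+5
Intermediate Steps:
l = Rational(-4254554, 4696131) (l = Mul(4254554, Rational(-1, 4696131)) = Rational(-4254554, 4696131) ≈ -0.90597)
Mul(Add(-216, Mul(-1007, 313)), Pow(l, -1)) = Mul(Add(-216, Mul(-1007, 313)), Pow(Rational(-4254554, 4696131), -1)) = Mul(Add(-216, -315191), Rational(-4696131, 4254554)) = Mul(-315407, Rational(-4696131, 4254554)) = Rational(1481192590317, 4254554)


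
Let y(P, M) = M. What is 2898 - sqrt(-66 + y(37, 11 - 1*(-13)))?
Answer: 2898 - I*sqrt(42) ≈ 2898.0 - 6.4807*I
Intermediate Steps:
2898 - sqrt(-66 + y(37, 11 - 1*(-13))) = 2898 - sqrt(-66 + (11 - 1*(-13))) = 2898 - sqrt(-66 + (11 + 13)) = 2898 - sqrt(-66 + 24) = 2898 - sqrt(-42) = 2898 - I*sqrt(42)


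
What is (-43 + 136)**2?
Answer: 8649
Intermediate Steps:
(-43 + 136)**2 = 93**2 = 8649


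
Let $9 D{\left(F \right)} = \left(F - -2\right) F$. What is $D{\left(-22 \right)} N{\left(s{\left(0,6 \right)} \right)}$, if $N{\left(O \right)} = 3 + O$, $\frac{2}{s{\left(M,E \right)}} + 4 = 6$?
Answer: $\frac{1760}{9} \approx 195.56$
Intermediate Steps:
$s{\left(M,E \right)} = 1$ ($s{\left(M,E \right)} = \frac{2}{-4 + 6} = \frac{2}{2} = 2 \cdot \frac{1}{2} = 1$)
$D{\left(F \right)} = \frac{F \left(2 + F\right)}{9}$ ($D{\left(F \right)} = \frac{\left(F - -2\right) F}{9} = \frac{\left(F + 2\right) F}{9} = \frac{\left(2 + F\right) F}{9} = \frac{F \left(2 + F\right)}{9}$)
$D{\left(-22 \right)} N{\left(s{\left(0,6 \right)} \right)} = \frac{1}{9} \left(-22\right) \left(2 - 22\right) \left(3 + 1\right) = \frac{1}{9} \left(-22\right) \left(-20\right) 4 = \frac{440}{9} \cdot 4 = \frac{1760}{9}$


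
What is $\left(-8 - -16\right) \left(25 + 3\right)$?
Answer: $224$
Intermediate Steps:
$\left(-8 - -16\right) \left(25 + 3\right) = \left(-8 + 16\right) 28 = 8 \cdot 28 = 224$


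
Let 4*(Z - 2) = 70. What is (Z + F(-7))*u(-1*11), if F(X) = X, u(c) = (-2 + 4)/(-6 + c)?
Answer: -25/17 ≈ -1.4706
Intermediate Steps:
Z = 39/2 (Z = 2 + (1/4)*70 = 2 + 35/2 = 39/2 ≈ 19.500)
u(c) = 2/(-6 + c)
(Z + F(-7))*u(-1*11) = (39/2 - 7)*(2/(-6 - 1*11)) = 25*(2/(-6 - 11))/2 = 25*(2/(-17))/2 = 25*(2*(-1/17))/2 = (25/2)*(-2/17) = -25/17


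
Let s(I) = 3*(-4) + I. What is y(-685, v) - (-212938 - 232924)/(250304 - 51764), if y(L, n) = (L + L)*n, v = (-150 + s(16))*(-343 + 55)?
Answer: -5718523572269/99270 ≈ -5.7606e+7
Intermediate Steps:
s(I) = -12 + I
v = 42048 (v = (-150 + (-12 + 16))*(-343 + 55) = (-150 + 4)*(-288) = -146*(-288) = 42048)
y(L, n) = 2*L*n (y(L, n) = (2*L)*n = 2*L*n)
y(-685, v) - (-212938 - 232924)/(250304 - 51764) = 2*(-685)*42048 - (-212938 - 232924)/(250304 - 51764) = -57605760 - (-445862)/198540 = -57605760 - 1*(-222931/99270) = -57605760 + 222931/99270 = -5718523572269/99270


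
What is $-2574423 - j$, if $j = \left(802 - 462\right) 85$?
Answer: $-2603323$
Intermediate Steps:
$j = 28900$ ($j = 340 \cdot 85 = 28900$)
$-2574423 - j = -2574423 - 28900 = -2603323$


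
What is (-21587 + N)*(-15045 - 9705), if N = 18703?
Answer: 71379000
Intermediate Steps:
(-21587 + N)*(-15045 - 9705) = (-21587 + 18703)*(-15045 - 9705) = -2884*(-24750) = 71379000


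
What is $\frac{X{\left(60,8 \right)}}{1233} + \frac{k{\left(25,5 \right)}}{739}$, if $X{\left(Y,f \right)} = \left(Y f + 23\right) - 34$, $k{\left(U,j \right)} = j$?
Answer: $\frac{352756}{911187} \approx 0.38714$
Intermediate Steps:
$X{\left(Y,f \right)} = -11 + Y f$ ($X{\left(Y,f \right)} = \left(23 + Y f\right) - 34 = -11 + Y f$)
$\frac{X{\left(60,8 \right)}}{1233} + \frac{k{\left(25,5 \right)}}{739} = \frac{-11 + 60 \cdot 8}{1233} + \frac{5}{739} = \left(-11 + 480\right) \frac{1}{1233} + 5 \cdot \frac{1}{739} = 469 \cdot \frac{1}{1233} + \frac{5}{739} = \frac{469}{1233} + \frac{5}{739} = \frac{352756}{911187}$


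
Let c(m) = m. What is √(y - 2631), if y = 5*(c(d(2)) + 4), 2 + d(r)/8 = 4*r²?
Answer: I*√2051 ≈ 45.288*I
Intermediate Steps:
d(r) = -16 + 32*r² (d(r) = -16 + 8*(4*r²) = -16 + 32*r²)
y = 580 (y = 5*((-16 + 32*2²) + 4) = 5*((-16 + 32*4) + 4) = 5*((-16 + 128) + 4) = 5*(112 + 4) = 5*116 = 580)
√(y - 2631) = √(580 - 2631) = √(-2051) = I*√2051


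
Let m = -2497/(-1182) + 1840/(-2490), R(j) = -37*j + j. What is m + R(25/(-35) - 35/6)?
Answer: 162818185/686742 ≈ 237.09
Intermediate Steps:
R(j) = -36*j
m = 134755/98106 (m = -2497*(-1/1182) + 1840*(-1/2490) = 2497/1182 - 184/249 = 134755/98106 ≈ 1.3736)
m + R(25/(-35) - 35/6) = 134755/98106 - 36*(25/(-35) - 35/6) = 134755/98106 - 36*(25*(-1/35) - 35*⅙) = 134755/98106 - 36*(-5/7 - 35/6) = 134755/98106 - 36*(-275/42) = 134755/98106 + 1650/7 = 162818185/686742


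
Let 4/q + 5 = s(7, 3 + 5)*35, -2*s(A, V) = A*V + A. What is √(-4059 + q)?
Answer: I*√19914384995/2215 ≈ 63.71*I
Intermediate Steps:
s(A, V) = -A/2 - A*V/2 (s(A, V) = -(A*V + A)/2 = -(A + A*V)/2 = -A/2 - A*V/2)
q = -8/2215 (q = 4/(-5 - ½*7*(1 + (3 + 5))*35) = 4/(-5 - ½*7*(1 + 8)*35) = 4/(-5 - ½*7*9*35) = 4/(-5 - 63/2*35) = 4/(-5 - 2205/2) = 4/(-2215/2) = 4*(-2/2215) = -8/2215 ≈ -0.0036117)
√(-4059 + q) = √(-4059 - 8/2215) = √(-8990693/2215) = I*√19914384995/2215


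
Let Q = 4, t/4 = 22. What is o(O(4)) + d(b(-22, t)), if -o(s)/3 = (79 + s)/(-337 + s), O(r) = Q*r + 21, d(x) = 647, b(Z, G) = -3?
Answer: 16204/25 ≈ 648.16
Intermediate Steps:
t = 88 (t = 4*22 = 88)
O(r) = 21 + 4*r (O(r) = 4*r + 21 = 21 + 4*r)
o(s) = -3*(79 + s)/(-337 + s)
o(O(4)) + d(b(-22, t)) = 3*(-79 - (21 + 4*4))/(-337 + (21 + 4*4)) + 647 = 3*(-79 - (21 + 16))/(-337 + (21 + 16)) + 647 = 3*(-79 - 1*37)/(-337 + 37) + 647 = 3*(-79 - 37)/(-300) + 647 = 3*(-1/300)*(-116) + 647 = 29/25 + 647 = 16204/25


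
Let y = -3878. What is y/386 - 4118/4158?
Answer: -4428568/401247 ≈ -11.037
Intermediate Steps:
y/386 - 4118/4158 = -3878/386 - 4118/4158 = -3878*1/386 - 4118*1/4158 = -1939/193 - 2059/2079 = -4428568/401247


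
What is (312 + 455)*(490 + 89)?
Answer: 444093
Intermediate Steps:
(312 + 455)*(490 + 89) = 767*579 = 444093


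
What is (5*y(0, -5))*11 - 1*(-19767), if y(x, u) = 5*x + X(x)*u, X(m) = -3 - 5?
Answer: 21967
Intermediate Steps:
X(m) = -8
y(x, u) = -8*u + 5*x (y(x, u) = 5*x - 8*u = -8*u + 5*x)
(5*y(0, -5))*11 - 1*(-19767) = (5*(-8*(-5) + 5*0))*11 - 1*(-19767) = (5*(40 + 0))*11 + 19767 = (5*40)*11 + 19767 = 200*11 + 19767 = 2200 + 19767 = 21967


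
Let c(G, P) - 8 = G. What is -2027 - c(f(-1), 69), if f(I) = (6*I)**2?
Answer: -2071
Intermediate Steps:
f(I) = 36*I**2
c(G, P) = 8 + G
-2027 - c(f(-1), 69) = -2027 - (8 + 36*(-1)**2) = -2027 - (8 + 36*1) = -2027 - (8 + 36) = -2027 - 1*44 = -2027 - 44 = -2071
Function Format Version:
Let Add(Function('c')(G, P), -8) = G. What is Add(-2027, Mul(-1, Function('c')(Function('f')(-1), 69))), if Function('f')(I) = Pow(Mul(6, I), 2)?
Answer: -2071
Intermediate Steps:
Function('f')(I) = Mul(36, Pow(I, 2))
Function('c')(G, P) = Add(8, G)
Add(-2027, Mul(-1, Function('c')(Function('f')(-1), 69))) = Add(-2027, Mul(-1, Add(8, Mul(36, Pow(-1, 2))))) = Add(-2027, Mul(-1, Add(8, Mul(36, 1)))) = Add(-2027, Mul(-1, Add(8, 36))) = Add(-2027, Mul(-1, 44)) = Add(-2027, -44) = -2071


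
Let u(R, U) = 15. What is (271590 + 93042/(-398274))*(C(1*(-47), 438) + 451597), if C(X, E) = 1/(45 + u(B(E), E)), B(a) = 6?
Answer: 162826529692155521/1327580 ≈ 1.2265e+11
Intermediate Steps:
C(X, E) = 1/60 (C(X, E) = 1/(45 + 15) = 1/60)
(271590 + 93042/(-398274))*(C(1*(-47), 438) + 451597) = (271590 + 93042/(-398274))*(1/60 + 451597) = (271590 + 93042*(-1/398274))*(27095821/60) = (271590 - 15507/66379)*(27095821/60) = (18027857103/66379)*(27095821/60) = 162826529692155521/1327580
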